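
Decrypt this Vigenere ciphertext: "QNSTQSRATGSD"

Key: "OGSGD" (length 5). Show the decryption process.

Step 1: Key 'OGSGD' has length 5. Extended key: OGSGDOGSGDOG
Step 2: Decrypt each position:
  Q(16) - O(14) = 2 = C
  N(13) - G(6) = 7 = H
  S(18) - S(18) = 0 = A
  T(19) - G(6) = 13 = N
  Q(16) - D(3) = 13 = N
  S(18) - O(14) = 4 = E
  R(17) - G(6) = 11 = L
  A(0) - S(18) = 8 = I
  T(19) - G(6) = 13 = N
  G(6) - D(3) = 3 = D
  S(18) - O(14) = 4 = E
  D(3) - G(6) = 23 = X
Plaintext: CHANNELINDEX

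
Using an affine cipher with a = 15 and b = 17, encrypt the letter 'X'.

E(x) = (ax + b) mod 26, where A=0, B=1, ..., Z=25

Step 1: Convert 'X' to number: x = 23.
Step 2: E(23) = (15 * 23 + 17) mod 26 = 362 mod 26 = 24.
Step 3: Convert 24 back to letter: Y.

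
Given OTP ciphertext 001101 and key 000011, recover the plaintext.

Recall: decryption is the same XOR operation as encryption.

Step 1: XOR ciphertext with key:
  Ciphertext: 001101
  Key:        000011
  XOR:        001110
Step 2: Plaintext = 001110 = 14 in decimal.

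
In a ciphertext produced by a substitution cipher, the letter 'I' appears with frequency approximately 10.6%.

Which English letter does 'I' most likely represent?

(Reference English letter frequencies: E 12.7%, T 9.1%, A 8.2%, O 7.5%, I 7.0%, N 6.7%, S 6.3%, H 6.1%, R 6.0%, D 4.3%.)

Step 1: The observed frequency is 10.6%.
Step 2: Compare with English frequencies:
  E: 12.7% (difference: 2.1%)
  T: 9.1% (difference: 1.5%) <-- closest
  A: 8.2% (difference: 2.4%)
  O: 7.5% (difference: 3.1%)
  I: 7.0% (difference: 3.6%)
  N: 6.7% (difference: 3.9%)
  S: 6.3% (difference: 4.3%)
  H: 6.1% (difference: 4.5%)
  R: 6.0% (difference: 4.6%)
  D: 4.3% (difference: 6.3%)
Step 3: 'I' most likely represents 'T' (frequency 9.1%).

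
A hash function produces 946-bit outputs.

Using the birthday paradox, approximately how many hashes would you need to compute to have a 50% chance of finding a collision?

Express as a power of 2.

Step 1: The birthday paradox gives collision probability ~50% after sqrt(2^n) = 2^(n/2) hashes.
Step 2: For 946-bit output: 2^(946/2) = 2^473.
Step 3: Approximately 2^473 hash computations needed.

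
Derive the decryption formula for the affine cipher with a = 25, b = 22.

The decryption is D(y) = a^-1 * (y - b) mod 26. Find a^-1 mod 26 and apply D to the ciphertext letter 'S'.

Step 1: Find a^-1, the modular inverse of 25 mod 26.
Step 2: We need 25 * a^-1 = 1 (mod 26).
Step 3: 25 * 25 = 625 = 24 * 26 + 1, so a^-1 = 25.
Step 4: D(y) = 25(y - 22) mod 26.
Step 5: Apply to 'S' (y = 18): D(18) = 25 * (18 - 22) mod 26 = 25 * -4 mod 26 = 4 -> 'E'.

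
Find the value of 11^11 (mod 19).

Step 1: Compute 11^11 mod 19 step by step, reducing modulo 19 at each step.
  11^1 mod 19 = 11
  11^2 mod 19 = (11 * 11) mod 19 = 7
  11^3 mod 19 = (7 * 11) mod 19 = 1
  11^4 mod 19 = (1 * 11) mod 19 = 11
  11^5 mod 19 = (11 * 11) mod 19 = 7
  11^6 mod 19 = (7 * 11) mod 19 = 1
  11^7 mod 19 = (1 * 11) mod 19 = 11
  11^8 mod 19 = (11 * 11) mod 19 = 7
  11^9 mod 19 = (7 * 11) mod 19 = 1
  11^10 mod 19 = (1 * 11) mod 19 = 11
  11^11 mod 19 = (11 * 11) mod 19 = 7
Step 2: Result = 7.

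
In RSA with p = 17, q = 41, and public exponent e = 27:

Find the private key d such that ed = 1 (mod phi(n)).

Step 1: n = 17 * 41 = 697.
Step 2: phi(n) = 16 * 40 = 640.
Step 3: Find d such that 27 * d = 1 (mod 640).
Step 4: d = 27^(-1) mod 640 = 403.
Verification: 27 * 403 = 10881 = 17 * 640 + 1.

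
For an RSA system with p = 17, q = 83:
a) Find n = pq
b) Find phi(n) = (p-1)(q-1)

Step 1: n = p * q = 17 * 83 = 1411.
Step 2: phi(n) = (p-1)(q-1) = 16 * 82 = 1312.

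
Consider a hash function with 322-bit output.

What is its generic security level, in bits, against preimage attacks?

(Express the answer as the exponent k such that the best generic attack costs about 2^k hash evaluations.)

Step 1: The hash has a 322-bit output.
Step 2: Preimage resistance means: given a digest h(x), it should be infeasible to find any input that hashes to it.
With a 322-bit output there are 2^322 possible digests, so a generic brute-force preimage search costs about 2^322 evaluations.
Step 3: Security level = 322 bits.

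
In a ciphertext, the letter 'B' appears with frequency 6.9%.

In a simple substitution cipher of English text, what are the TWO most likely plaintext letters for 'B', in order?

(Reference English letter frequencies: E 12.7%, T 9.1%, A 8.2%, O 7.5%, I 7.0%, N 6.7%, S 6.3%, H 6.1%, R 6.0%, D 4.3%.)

Step 1: Observed frequency of 'B' is 6.9%.
Step 2: Compute distances to each reference frequency and sort:
  I (7.0%): difference = 0.1% <-- BEST
  N (6.7%): difference = 0.2% <-- RUNNER-UP
  O (7.5%): difference = 0.6%
  S (6.3%): difference = 0.6%
  H (6.1%): difference = 0.8%
Step 3: Most likely is 'I' (7.0%, diff 0.1%); second most likely is 'N' (6.7%, diff 0.2%).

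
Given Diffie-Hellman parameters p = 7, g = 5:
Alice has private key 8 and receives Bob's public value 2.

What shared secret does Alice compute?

Step 1: s = B^a mod p = 2^8 mod 7.
  2^1 mod 7 = 2
  2^2 mod 7 = (2 * 2) mod 7 = 4
  2^3 mod 7 = (4 * 2) mod 7 = 1
  2^4 mod 7 = (1 * 2) mod 7 = 2
  2^5 mod 7 = (2 * 2) mod 7 = 4
  2^6 mod 7 = (4 * 2) mod 7 = 1
  2^7 mod 7 = (1 * 2) mod 7 = 2
  2^8 mod 7 = (2 * 2) mod 7 = 4
Result: shared secret = 4.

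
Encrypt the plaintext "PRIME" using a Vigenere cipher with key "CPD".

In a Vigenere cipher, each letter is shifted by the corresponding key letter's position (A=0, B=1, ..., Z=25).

Step 1: Repeat key to match plaintext length:
  Plaintext: PRIME
  Key:       CPDCP
Step 2: Encrypt each letter:
  P(15) + C(2) = (15+2) mod 26 = 17 = R
  R(17) + P(15) = (17+15) mod 26 = 6 = G
  I(8) + D(3) = (8+3) mod 26 = 11 = L
  M(12) + C(2) = (12+2) mod 26 = 14 = O
  E(4) + P(15) = (4+15) mod 26 = 19 = T
Ciphertext: RGLOT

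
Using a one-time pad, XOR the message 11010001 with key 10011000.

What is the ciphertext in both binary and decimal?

Step 1: Write out the XOR operation bit by bit:
  Message: 11010001
  Key:     10011000
  XOR:     01001001
Step 2: Convert to decimal: 01001001 = 73.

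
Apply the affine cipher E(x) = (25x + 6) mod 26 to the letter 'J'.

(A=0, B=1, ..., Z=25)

Step 1: Convert 'J' to number: x = 9.
Step 2: E(9) = (25 * 9 + 6) mod 26 = 231 mod 26 = 23.
Step 3: Convert 23 back to letter: X.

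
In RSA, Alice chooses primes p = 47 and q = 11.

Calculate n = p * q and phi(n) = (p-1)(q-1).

Step 1: n = p * q = 47 * 11 = 517.
Step 2: phi(n) = (p-1)(q-1) = 46 * 10 = 460.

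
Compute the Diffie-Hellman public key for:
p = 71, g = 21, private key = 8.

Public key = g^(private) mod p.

Step 1: A = g^a mod p = 21^8 mod 71.
  21^1 mod 71 = 21
  21^2 mod 71 = (21 * 21) mod 71 = 15
  21^3 mod 71 = (15 * 21) mod 71 = 31
  21^4 mod 71 = (31 * 21) mod 71 = 12
  21^5 mod 71 = (12 * 21) mod 71 = 39
  21^6 mod 71 = (39 * 21) mod 71 = 38
  21^7 mod 71 = (38 * 21) mod 71 = 17
  21^8 mod 71 = (17 * 21) mod 71 = 2
Result: A = 2.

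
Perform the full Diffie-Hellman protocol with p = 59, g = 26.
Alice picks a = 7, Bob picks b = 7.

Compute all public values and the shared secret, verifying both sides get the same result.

Step 1: A = g^a mod p = 26^7 mod 59 = 51.
Step 2: B = g^b mod p = 26^7 mod 59 = 51.
Step 3: Alice computes s = B^a mod p = 51^7 mod 59 = 3.
Step 4: Bob computes s = A^b mod p = 51^7 mod 59 = 3.
Both sides agree: shared secret = 3.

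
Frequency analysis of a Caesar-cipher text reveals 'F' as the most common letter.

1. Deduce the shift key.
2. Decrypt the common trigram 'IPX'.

Step 1: In English, 'E' is the most frequent letter (12.7%).
Step 2: The most frequent ciphertext letter is 'F' (position 5).
Step 3: Shift = (5 - 4) mod 26 = 1.
Step 4: Decrypt 'IPX' by shifting back 1:
  I -> H
  P -> O
  X -> W
Step 5: 'IPX' decrypts to 'HOW'.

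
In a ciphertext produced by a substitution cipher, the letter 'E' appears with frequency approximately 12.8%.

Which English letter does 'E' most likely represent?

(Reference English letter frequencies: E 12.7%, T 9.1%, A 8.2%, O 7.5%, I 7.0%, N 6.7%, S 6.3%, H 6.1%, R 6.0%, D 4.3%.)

Step 1: The observed frequency is 12.8%.
Step 2: Compare with English frequencies:
  E: 12.7% (difference: 0.1%) <-- closest
  T: 9.1% (difference: 3.7%)
  A: 8.2% (difference: 4.6%)
  O: 7.5% (difference: 5.3%)
  I: 7.0% (difference: 5.8%)
  N: 6.7% (difference: 6.1%)
  S: 6.3% (difference: 6.5%)
  H: 6.1% (difference: 6.7%)
  R: 6.0% (difference: 6.8%)
  D: 4.3% (difference: 8.5%)
Step 3: 'E' most likely represents 'E' (frequency 12.7%).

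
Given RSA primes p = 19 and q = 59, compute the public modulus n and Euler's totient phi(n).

Step 1: n = p * q = 19 * 59 = 1121.
Step 2: phi(n) = (p-1)(q-1) = 18 * 58 = 1044.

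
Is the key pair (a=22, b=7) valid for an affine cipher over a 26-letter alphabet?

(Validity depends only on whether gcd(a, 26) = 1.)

Step 1: Compute gcd(22, 26).
Step 2: gcd(22, 26) = 2.
Since gcd = 2 != 1, 22 shares a common factor with 26, so it cannot be used.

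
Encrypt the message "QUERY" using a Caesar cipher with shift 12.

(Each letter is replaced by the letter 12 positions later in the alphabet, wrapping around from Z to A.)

Step 1: For each letter, shift forward by 12 positions (mod 26).
  Q (position 16) -> position (16+12) mod 26 = 2 -> C
  U (position 20) -> position (20+12) mod 26 = 6 -> G
  E (position 4) -> position (4+12) mod 26 = 16 -> Q
  R (position 17) -> position (17+12) mod 26 = 3 -> D
  Y (position 24) -> position (24+12) mod 26 = 10 -> K
Result: CGQDK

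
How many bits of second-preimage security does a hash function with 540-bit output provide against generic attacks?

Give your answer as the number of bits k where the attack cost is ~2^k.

Step 1: The hash has a 540-bit output.
Step 2: Second-preimage resistance means: given a specific input x, it should be infeasible to find a different y with h(y) = h(x).
With a 540-bit output, a generic search for a second preimage costs about 2^540 evaluations (each trial matches the fixed target with probability 2^-540).
Step 3: Security level = 540 bits.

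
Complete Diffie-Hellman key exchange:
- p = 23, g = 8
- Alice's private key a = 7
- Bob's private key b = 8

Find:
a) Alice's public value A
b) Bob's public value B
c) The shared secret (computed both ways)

Step 1: A = g^a mod p = 8^7 mod 23 = 12.
Step 2: B = g^b mod p = 8^8 mod 23 = 4.
Step 3: Alice computes s = B^a mod p = 4^7 mod 23 = 8.
Step 4: Bob computes s = A^b mod p = 12^8 mod 23 = 8.
Both sides agree: shared secret = 8.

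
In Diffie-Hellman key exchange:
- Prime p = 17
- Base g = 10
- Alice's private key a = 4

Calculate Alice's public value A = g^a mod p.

Step 1: A = g^a mod p = 10^4 mod 17.
  10^1 mod 17 = 10
  10^2 mod 17 = (10 * 10) mod 17 = 15
  10^3 mod 17 = (15 * 10) mod 17 = 14
  10^4 mod 17 = (14 * 10) mod 17 = 4
Result: A = 4.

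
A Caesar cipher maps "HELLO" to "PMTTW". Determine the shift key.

Step 1: Compare first letters: H (position 7) -> P (position 15).
Step 2: Shift = (15 - 7) mod 26 = 8.
The shift value is 8.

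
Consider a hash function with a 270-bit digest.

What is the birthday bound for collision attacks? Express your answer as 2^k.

Step 1: The birthday paradox gives collision probability ~50% after sqrt(2^n) = 2^(n/2) hashes.
Step 2: For 270-bit output: 2^(270/2) = 2^135.
Step 3: Approximately 2^135 hash computations needed.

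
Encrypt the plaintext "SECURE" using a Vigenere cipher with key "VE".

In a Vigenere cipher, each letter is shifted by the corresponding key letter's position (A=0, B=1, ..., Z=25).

Step 1: Repeat key to match plaintext length:
  Plaintext: SECURE
  Key:       VEVEVE
Step 2: Encrypt each letter:
  S(18) + V(21) = (18+21) mod 26 = 13 = N
  E(4) + E(4) = (4+4) mod 26 = 8 = I
  C(2) + V(21) = (2+21) mod 26 = 23 = X
  U(20) + E(4) = (20+4) mod 26 = 24 = Y
  R(17) + V(21) = (17+21) mod 26 = 12 = M
  E(4) + E(4) = (4+4) mod 26 = 8 = I
Ciphertext: NIXYMI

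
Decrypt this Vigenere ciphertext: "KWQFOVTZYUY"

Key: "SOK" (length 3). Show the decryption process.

Step 1: Key 'SOK' has length 3. Extended key: SOKSOKSOKSO
Step 2: Decrypt each position:
  K(10) - S(18) = 18 = S
  W(22) - O(14) = 8 = I
  Q(16) - K(10) = 6 = G
  F(5) - S(18) = 13 = N
  O(14) - O(14) = 0 = A
  V(21) - K(10) = 11 = L
  T(19) - S(18) = 1 = B
  Z(25) - O(14) = 11 = L
  Y(24) - K(10) = 14 = O
  U(20) - S(18) = 2 = C
  Y(24) - O(14) = 10 = K
Plaintext: SIGNALBLOCK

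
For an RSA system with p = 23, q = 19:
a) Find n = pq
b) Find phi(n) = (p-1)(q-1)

Step 1: n = p * q = 23 * 19 = 437.
Step 2: phi(n) = (p-1)(q-1) = 22 * 18 = 396.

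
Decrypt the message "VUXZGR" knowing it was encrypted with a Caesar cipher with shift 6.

Step 1: Reverse the shift by subtracting 6 from each letter position.
  V (position 21) -> position (21-6) mod 26 = 15 -> P
  U (position 20) -> position (20-6) mod 26 = 14 -> O
  X (position 23) -> position (23-6) mod 26 = 17 -> R
  Z (position 25) -> position (25-6) mod 26 = 19 -> T
  G (position 6) -> position (6-6) mod 26 = 0 -> A
  R (position 17) -> position (17-6) mod 26 = 11 -> L
Decrypted message: PORTAL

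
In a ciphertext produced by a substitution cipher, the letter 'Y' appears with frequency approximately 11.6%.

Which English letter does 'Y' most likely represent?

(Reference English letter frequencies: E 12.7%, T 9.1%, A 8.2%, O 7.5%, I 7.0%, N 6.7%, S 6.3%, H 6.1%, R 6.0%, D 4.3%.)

Step 1: The observed frequency is 11.6%.
Step 2: Compare with English frequencies:
  E: 12.7% (difference: 1.1%) <-- closest
  T: 9.1% (difference: 2.5%)
  A: 8.2% (difference: 3.4%)
  O: 7.5% (difference: 4.1%)
  I: 7.0% (difference: 4.6%)
  N: 6.7% (difference: 4.9%)
  S: 6.3% (difference: 5.3%)
  H: 6.1% (difference: 5.5%)
  R: 6.0% (difference: 5.6%)
  D: 4.3% (difference: 7.3%)
Step 3: 'Y' most likely represents 'E' (frequency 12.7%).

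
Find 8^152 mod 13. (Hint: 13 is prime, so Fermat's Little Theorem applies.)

Step 1: Since 13 is prime, by Fermat's Little Theorem: 8^12 = 1 (mod 13).
Step 2: Reduce exponent: 152 mod 12 = 8.
Step 3: So 8^152 = 8^8 (mod 13).
Step 4: 8^8 mod 13 = 1.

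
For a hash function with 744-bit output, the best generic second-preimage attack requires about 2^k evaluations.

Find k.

Step 1: The hash has a 744-bit output.
Step 2: Second-preimage resistance means: given a specific input x, it should be infeasible to find a different y with h(y) = h(x).
With a 744-bit output, a generic search for a second preimage costs about 2^744 evaluations (each trial matches the fixed target with probability 2^-744).
Step 3: Security level = 744 bits.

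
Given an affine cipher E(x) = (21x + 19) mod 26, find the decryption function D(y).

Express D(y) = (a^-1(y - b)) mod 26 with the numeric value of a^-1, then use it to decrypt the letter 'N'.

Step 1: Find a^-1, the modular inverse of 21 mod 26.
Step 2: We need 21 * a^-1 = 1 (mod 26).
Step 3: 21 * 5 = 105 = 4 * 26 + 1, so a^-1 = 5.
Step 4: D(y) = 5(y - 19) mod 26.
Step 5: Apply to 'N' (y = 13): D(13) = 5 * (13 - 19) mod 26 = 5 * -6 mod 26 = 22 -> 'W'.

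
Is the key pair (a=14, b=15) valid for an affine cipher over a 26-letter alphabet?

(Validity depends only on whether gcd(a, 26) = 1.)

Step 1: Compute gcd(14, 26).
Step 2: gcd(14, 26) = 2.
Since gcd = 2 != 1, 14 shares a common factor with 26, so it cannot be used.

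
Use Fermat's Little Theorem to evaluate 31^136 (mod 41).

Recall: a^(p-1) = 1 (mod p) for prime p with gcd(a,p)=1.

Step 1: Since 41 is prime, by Fermat's Little Theorem: 31^40 = 1 (mod 41).
Step 2: Reduce exponent: 136 mod 40 = 16.
Step 3: So 31^136 = 31^16 (mod 41).
Step 4: 31^16 mod 41 = 10.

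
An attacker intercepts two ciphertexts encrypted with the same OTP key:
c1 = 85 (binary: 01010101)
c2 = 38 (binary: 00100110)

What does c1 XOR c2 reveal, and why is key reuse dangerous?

Step 1: c1 XOR c2 = (m1 XOR k) XOR (m2 XOR k).
Step 2: By XOR associativity/commutativity: = m1 XOR m2 XOR k XOR k = m1 XOR m2.
Step 3: 01010101 XOR 00100110 = 01110011 = 115.
Step 4: The key cancels out! An attacker learns m1 XOR m2 = 115, revealing the relationship between plaintexts.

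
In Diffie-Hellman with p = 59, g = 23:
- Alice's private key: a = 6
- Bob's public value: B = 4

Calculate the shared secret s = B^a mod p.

Step 1: s = B^a mod p = 4^6 mod 59.
  4^1 mod 59 = 4
  4^2 mod 59 = (4 * 4) mod 59 = 16
  4^3 mod 59 = (16 * 4) mod 59 = 5
  4^4 mod 59 = (5 * 4) mod 59 = 20
  4^5 mod 59 = (20 * 4) mod 59 = 21
  4^6 mod 59 = (21 * 4) mod 59 = 25
Result: shared secret = 25.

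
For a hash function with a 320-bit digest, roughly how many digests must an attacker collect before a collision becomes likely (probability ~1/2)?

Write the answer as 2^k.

Step 1: The birthday paradox gives collision probability ~50% after sqrt(2^n) = 2^(n/2) hashes.
Step 2: For 320-bit output: 2^(320/2) = 2^160.
Step 3: Approximately 2^160 hash computations needed.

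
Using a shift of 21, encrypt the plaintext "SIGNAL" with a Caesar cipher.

Step 1: For each letter, shift forward by 21 positions (mod 26).
  S (position 18) -> position (18+21) mod 26 = 13 -> N
  I (position 8) -> position (8+21) mod 26 = 3 -> D
  G (position 6) -> position (6+21) mod 26 = 1 -> B
  N (position 13) -> position (13+21) mod 26 = 8 -> I
  A (position 0) -> position (0+21) mod 26 = 21 -> V
  L (position 11) -> position (11+21) mod 26 = 6 -> G
Result: NDBIVG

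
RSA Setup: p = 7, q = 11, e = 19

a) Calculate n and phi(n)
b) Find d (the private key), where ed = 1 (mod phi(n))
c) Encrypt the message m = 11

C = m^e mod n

Step 1: n = 7 * 11 = 77.
Step 2: phi(n) = (7-1)(11-1) = 6 * 10 = 60.
Step 3: Find d = 19^(-1) mod 60 = 19.
  Verify: 19 * 19 = 361 = 1 (mod 60).
Step 4: C = 11^19 mod 77 = 11.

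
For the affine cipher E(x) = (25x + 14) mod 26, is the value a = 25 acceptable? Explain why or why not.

Step 1: Compute gcd(25, 26).
Step 2: gcd(25, 26) = 1.
Since gcd = 1, 25 is coprime with 26, so it is a valid key.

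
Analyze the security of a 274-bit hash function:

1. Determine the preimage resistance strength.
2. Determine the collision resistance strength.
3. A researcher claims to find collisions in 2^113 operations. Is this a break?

Step 1: Preimage resistance requires brute-force of 2^274 operations.
Step 2: Collision resistance (birthday bound) = 2^(274/2) = 2^137.
Step 3: The claimed attack costs 2^113 operations.
Step 4: Since 2^113 < 2^137, the claimed attack beats the generic birthday bound, so collision resistance is broken.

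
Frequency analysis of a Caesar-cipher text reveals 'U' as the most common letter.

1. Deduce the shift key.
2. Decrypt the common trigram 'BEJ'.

Step 1: In English, 'E' is the most frequent letter (12.7%).
Step 2: The most frequent ciphertext letter is 'U' (position 20).
Step 3: Shift = (20 - 4) mod 26 = 16.
Step 4: Decrypt 'BEJ' by shifting back 16:
  B -> L
  E -> O
  J -> T
Step 5: 'BEJ' decrypts to 'LOT'.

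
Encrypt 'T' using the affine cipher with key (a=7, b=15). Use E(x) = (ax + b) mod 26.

Step 1: Convert 'T' to number: x = 19.
Step 2: E(19) = (7 * 19 + 15) mod 26 = 148 mod 26 = 18.
Step 3: Convert 18 back to letter: S.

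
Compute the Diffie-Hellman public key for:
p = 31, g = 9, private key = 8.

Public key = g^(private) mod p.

Step 1: A = g^a mod p = 9^8 mod 31.
  9^1 mod 31 = 9
  9^2 mod 31 = (9 * 9) mod 31 = 19
  9^3 mod 31 = (19 * 9) mod 31 = 16
  9^4 mod 31 = (16 * 9) mod 31 = 20
  9^5 mod 31 = (20 * 9) mod 31 = 25
  9^6 mod 31 = (25 * 9) mod 31 = 8
  9^7 mod 31 = (8 * 9) mod 31 = 10
  9^8 mod 31 = (10 * 9) mod 31 = 28
Result: A = 28.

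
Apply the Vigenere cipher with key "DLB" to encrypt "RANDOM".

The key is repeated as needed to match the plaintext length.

Step 1: Repeat key to match plaintext length:
  Plaintext: RANDOM
  Key:       DLBDLB
Step 2: Encrypt each letter:
  R(17) + D(3) = (17+3) mod 26 = 20 = U
  A(0) + L(11) = (0+11) mod 26 = 11 = L
  N(13) + B(1) = (13+1) mod 26 = 14 = O
  D(3) + D(3) = (3+3) mod 26 = 6 = G
  O(14) + L(11) = (14+11) mod 26 = 25 = Z
  M(12) + B(1) = (12+1) mod 26 = 13 = N
Ciphertext: ULOGZN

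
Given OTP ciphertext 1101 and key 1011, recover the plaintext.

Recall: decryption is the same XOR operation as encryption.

Step 1: XOR ciphertext with key:
  Ciphertext: 1101
  Key:        1011
  XOR:        0110
Step 2: Plaintext = 0110 = 6 in decimal.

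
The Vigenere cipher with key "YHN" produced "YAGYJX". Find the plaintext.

Step 1: Extend key: YHNYHN
Step 2: Decrypt each letter (c - k) mod 26:
  Y(24) - Y(24) = (24-24) mod 26 = 0 = A
  A(0) - H(7) = (0-7) mod 26 = 19 = T
  G(6) - N(13) = (6-13) mod 26 = 19 = T
  Y(24) - Y(24) = (24-24) mod 26 = 0 = A
  J(9) - H(7) = (9-7) mod 26 = 2 = C
  X(23) - N(13) = (23-13) mod 26 = 10 = K
Plaintext: ATTACK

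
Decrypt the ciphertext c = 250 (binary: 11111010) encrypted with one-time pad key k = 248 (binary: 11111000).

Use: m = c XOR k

Step 1: XOR ciphertext with key:
  Ciphertext: 11111010
  Key:        11111000
  XOR:        00000010
Step 2: Plaintext = 00000010 = 2 in decimal.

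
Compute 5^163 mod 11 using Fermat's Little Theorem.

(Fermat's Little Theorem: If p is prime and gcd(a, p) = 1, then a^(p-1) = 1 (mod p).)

Step 1: Since 11 is prime, by Fermat's Little Theorem: 5^10 = 1 (mod 11).
Step 2: Reduce exponent: 163 mod 10 = 3.
Step 3: So 5^163 = 5^3 (mod 11).
Step 4: 5^3 mod 11 = 4.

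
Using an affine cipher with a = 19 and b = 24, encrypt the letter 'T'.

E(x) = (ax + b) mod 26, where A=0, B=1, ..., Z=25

Step 1: Convert 'T' to number: x = 19.
Step 2: E(19) = (19 * 19 + 24) mod 26 = 385 mod 26 = 21.
Step 3: Convert 21 back to letter: V.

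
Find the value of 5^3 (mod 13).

Step 1: Compute 5^3 mod 13 step by step, reducing modulo 13 at each step.
  5^1 mod 13 = 5
  5^2 mod 13 = (5 * 5) mod 13 = 12
  5^3 mod 13 = (12 * 5) mod 13 = 8
Step 2: Result = 8.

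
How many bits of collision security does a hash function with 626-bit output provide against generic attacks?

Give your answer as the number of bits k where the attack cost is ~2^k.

Step 1: The hash has a 626-bit output.
Step 2: Collision resistance means it should be infeasible to find any x != y with h(x) = h(y).
By the birthday bound, a generic collision search succeeds after about sqrt(2^626) = 2^(626/2) = 2^313 evaluations.
Step 3: Security level = 313 bits.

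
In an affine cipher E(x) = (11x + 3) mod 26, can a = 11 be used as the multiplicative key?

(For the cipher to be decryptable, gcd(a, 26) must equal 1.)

Step 1: Compute gcd(11, 26).
Step 2: gcd(11, 26) = 1.
Since gcd = 1, 11 is coprime with 26, so it is a valid key.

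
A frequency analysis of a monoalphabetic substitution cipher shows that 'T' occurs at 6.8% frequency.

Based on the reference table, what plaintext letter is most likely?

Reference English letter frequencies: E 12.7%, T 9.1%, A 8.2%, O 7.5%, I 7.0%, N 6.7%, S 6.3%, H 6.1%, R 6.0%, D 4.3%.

Step 1: The observed frequency is 6.8%.
Step 2: Compare with English frequencies:
  E: 12.7% (difference: 5.9%)
  T: 9.1% (difference: 2.3%)
  A: 8.2% (difference: 1.4%)
  O: 7.5% (difference: 0.7%)
  I: 7.0% (difference: 0.2%)
  N: 6.7% (difference: 0.1%) <-- closest
  S: 6.3% (difference: 0.5%)
  H: 6.1% (difference: 0.7%)
  R: 6.0% (difference: 0.8%)
  D: 4.3% (difference: 2.5%)
Step 3: 'T' most likely represents 'N' (frequency 6.7%).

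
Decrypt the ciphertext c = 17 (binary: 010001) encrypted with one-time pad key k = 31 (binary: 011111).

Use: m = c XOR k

Step 1: XOR ciphertext with key:
  Ciphertext: 010001
  Key:        011111
  XOR:        001110
Step 2: Plaintext = 001110 = 14 in decimal.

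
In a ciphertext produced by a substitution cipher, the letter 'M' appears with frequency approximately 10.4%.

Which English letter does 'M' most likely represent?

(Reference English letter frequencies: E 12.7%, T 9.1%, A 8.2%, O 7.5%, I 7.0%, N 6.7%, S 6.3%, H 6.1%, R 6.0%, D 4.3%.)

Step 1: The observed frequency is 10.4%.
Step 2: Compare with English frequencies:
  E: 12.7% (difference: 2.3%)
  T: 9.1% (difference: 1.3%) <-- closest
  A: 8.2% (difference: 2.2%)
  O: 7.5% (difference: 2.9%)
  I: 7.0% (difference: 3.4%)
  N: 6.7% (difference: 3.7%)
  S: 6.3% (difference: 4.1%)
  H: 6.1% (difference: 4.3%)
  R: 6.0% (difference: 4.4%)
  D: 4.3% (difference: 6.1%)
Step 3: 'M' most likely represents 'T' (frequency 9.1%).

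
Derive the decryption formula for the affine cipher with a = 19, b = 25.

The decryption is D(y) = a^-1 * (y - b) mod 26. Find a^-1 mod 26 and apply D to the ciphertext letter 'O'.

Step 1: Find a^-1, the modular inverse of 19 mod 26.
Step 2: We need 19 * a^-1 = 1 (mod 26).
Step 3: 19 * 11 = 209 = 8 * 26 + 1, so a^-1 = 11.
Step 4: D(y) = 11(y - 25) mod 26.
Step 5: Apply to 'O' (y = 14): D(14) = 11 * (14 - 25) mod 26 = 11 * -11 mod 26 = 9 -> 'J'.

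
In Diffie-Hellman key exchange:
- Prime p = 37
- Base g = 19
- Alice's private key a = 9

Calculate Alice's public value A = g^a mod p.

Step 1: A = g^a mod p = 19^9 mod 37.
  19^1 mod 37 = 19
  19^2 mod 37 = (19 * 19) mod 37 = 28
  19^3 mod 37 = (28 * 19) mod 37 = 14
  19^4 mod 37 = (14 * 19) mod 37 = 7
  19^5 mod 37 = (7 * 19) mod 37 = 22
  19^6 mod 37 = (22 * 19) mod 37 = 11
  19^7 mod 37 = (11 * 19) mod 37 = 24
  19^8 mod 37 = (24 * 19) mod 37 = 12
  19^9 mod 37 = (12 * 19) mod 37 = 6
Result: A = 6.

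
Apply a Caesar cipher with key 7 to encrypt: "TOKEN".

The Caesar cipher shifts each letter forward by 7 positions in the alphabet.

Step 1: For each letter, shift forward by 7 positions (mod 26).
  T (position 19) -> position (19+7) mod 26 = 0 -> A
  O (position 14) -> position (14+7) mod 26 = 21 -> V
  K (position 10) -> position (10+7) mod 26 = 17 -> R
  E (position 4) -> position (4+7) mod 26 = 11 -> L
  N (position 13) -> position (13+7) mod 26 = 20 -> U
Result: AVRLU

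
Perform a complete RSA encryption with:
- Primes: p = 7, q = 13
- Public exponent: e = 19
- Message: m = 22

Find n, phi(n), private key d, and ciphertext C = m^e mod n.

Step 1: n = 7 * 13 = 91.
Step 2: phi(n) = (7-1)(13-1) = 6 * 12 = 72.
Step 3: Find d = 19^(-1) mod 72 = 19.
  Verify: 19 * 19 = 361 = 1 (mod 72).
Step 4: C = 22^19 mod 91 = 22.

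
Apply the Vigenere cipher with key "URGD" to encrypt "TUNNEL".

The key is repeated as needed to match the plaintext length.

Step 1: Repeat key to match plaintext length:
  Plaintext: TUNNEL
  Key:       URGDUR
Step 2: Encrypt each letter:
  T(19) + U(20) = (19+20) mod 26 = 13 = N
  U(20) + R(17) = (20+17) mod 26 = 11 = L
  N(13) + G(6) = (13+6) mod 26 = 19 = T
  N(13) + D(3) = (13+3) mod 26 = 16 = Q
  E(4) + U(20) = (4+20) mod 26 = 24 = Y
  L(11) + R(17) = (11+17) mod 26 = 2 = C
Ciphertext: NLTQYC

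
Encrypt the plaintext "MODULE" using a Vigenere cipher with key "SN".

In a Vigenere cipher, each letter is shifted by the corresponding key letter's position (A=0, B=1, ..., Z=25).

Step 1: Repeat key to match plaintext length:
  Plaintext: MODULE
  Key:       SNSNSN
Step 2: Encrypt each letter:
  M(12) + S(18) = (12+18) mod 26 = 4 = E
  O(14) + N(13) = (14+13) mod 26 = 1 = B
  D(3) + S(18) = (3+18) mod 26 = 21 = V
  U(20) + N(13) = (20+13) mod 26 = 7 = H
  L(11) + S(18) = (11+18) mod 26 = 3 = D
  E(4) + N(13) = (4+13) mod 26 = 17 = R
Ciphertext: EBVHDR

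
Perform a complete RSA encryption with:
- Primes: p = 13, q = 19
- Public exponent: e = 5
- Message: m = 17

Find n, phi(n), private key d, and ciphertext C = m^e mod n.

Step 1: n = 13 * 19 = 247.
Step 2: phi(n) = (13-1)(19-1) = 12 * 18 = 216.
Step 3: Find d = 5^(-1) mod 216 = 173.
  Verify: 5 * 173 = 865 = 1 (mod 216).
Step 4: C = 17^5 mod 247 = 101.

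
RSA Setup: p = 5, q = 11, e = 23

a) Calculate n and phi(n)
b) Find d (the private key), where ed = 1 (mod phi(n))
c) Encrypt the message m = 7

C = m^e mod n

Step 1: n = 5 * 11 = 55.
Step 2: phi(n) = (5-1)(11-1) = 4 * 10 = 40.
Step 3: Find d = 23^(-1) mod 40 = 7.
  Verify: 23 * 7 = 161 = 1 (mod 40).
Step 4: C = 7^23 mod 55 = 13.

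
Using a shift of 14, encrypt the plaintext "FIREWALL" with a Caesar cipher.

Step 1: For each letter, shift forward by 14 positions (mod 26).
  F (position 5) -> position (5+14) mod 26 = 19 -> T
  I (position 8) -> position (8+14) mod 26 = 22 -> W
  R (position 17) -> position (17+14) mod 26 = 5 -> F
  E (position 4) -> position (4+14) mod 26 = 18 -> S
  W (position 22) -> position (22+14) mod 26 = 10 -> K
  A (position 0) -> position (0+14) mod 26 = 14 -> O
  L (position 11) -> position (11+14) mod 26 = 25 -> Z
  L (position 11) -> position (11+14) mod 26 = 25 -> Z
Result: TWFSKOZZ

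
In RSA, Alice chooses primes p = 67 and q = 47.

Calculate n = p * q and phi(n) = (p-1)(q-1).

Step 1: n = p * q = 67 * 47 = 3149.
Step 2: phi(n) = (p-1)(q-1) = 66 * 46 = 3036.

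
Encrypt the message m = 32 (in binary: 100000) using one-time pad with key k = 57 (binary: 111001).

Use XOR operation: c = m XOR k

Step 1: Write out the XOR operation bit by bit:
  Message: 100000
  Key:     111001
  XOR:     011001
Step 2: Convert to decimal: 011001 = 25.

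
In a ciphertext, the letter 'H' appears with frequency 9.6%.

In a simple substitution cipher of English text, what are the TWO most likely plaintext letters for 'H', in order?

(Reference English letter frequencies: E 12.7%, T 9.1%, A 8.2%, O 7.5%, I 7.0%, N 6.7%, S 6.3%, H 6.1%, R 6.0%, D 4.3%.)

Step 1: Observed frequency of 'H' is 9.6%.
Step 2: Compute distances to each reference frequency and sort:
  T (9.1%): difference = 0.5% <-- BEST
  A (8.2%): difference = 1.4% <-- RUNNER-UP
  O (7.5%): difference = 2.1%
  I (7.0%): difference = 2.6%
  N (6.7%): difference = 2.9%
Step 3: Most likely is 'T' (9.1%, diff 0.5%); second most likely is 'A' (8.2%, diff 1.4%).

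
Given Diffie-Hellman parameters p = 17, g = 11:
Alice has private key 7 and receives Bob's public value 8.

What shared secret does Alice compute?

Step 1: s = B^a mod p = 8^7 mod 17.
  8^1 mod 17 = 8
  8^2 mod 17 = (8 * 8) mod 17 = 13
  8^3 mod 17 = (13 * 8) mod 17 = 2
  8^4 mod 17 = (2 * 8) mod 17 = 16
  8^5 mod 17 = (16 * 8) mod 17 = 9
  8^6 mod 17 = (9 * 8) mod 17 = 4
  8^7 mod 17 = (4 * 8) mod 17 = 15
Result: shared secret = 15.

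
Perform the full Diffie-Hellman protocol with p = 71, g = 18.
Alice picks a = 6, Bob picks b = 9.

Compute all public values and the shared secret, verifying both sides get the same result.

Step 1: A = g^a mod p = 18^6 mod 71 = 29.
Step 2: B = g^b mod p = 18^9 mod 71 = 6.
Step 3: Alice computes s = B^a mod p = 6^6 mod 71 = 9.
Step 4: Bob computes s = A^b mod p = 29^9 mod 71 = 9.
Both sides agree: shared secret = 9.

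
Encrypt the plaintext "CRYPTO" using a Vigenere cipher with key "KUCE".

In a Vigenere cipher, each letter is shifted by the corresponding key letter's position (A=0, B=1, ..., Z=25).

Step 1: Repeat key to match plaintext length:
  Plaintext: CRYPTO
  Key:       KUCEKU
Step 2: Encrypt each letter:
  C(2) + K(10) = (2+10) mod 26 = 12 = M
  R(17) + U(20) = (17+20) mod 26 = 11 = L
  Y(24) + C(2) = (24+2) mod 26 = 0 = A
  P(15) + E(4) = (15+4) mod 26 = 19 = T
  T(19) + K(10) = (19+10) mod 26 = 3 = D
  O(14) + U(20) = (14+20) mod 26 = 8 = I
Ciphertext: MLATDI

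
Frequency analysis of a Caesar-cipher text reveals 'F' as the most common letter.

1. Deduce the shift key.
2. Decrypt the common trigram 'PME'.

Step 1: In English, 'E' is the most frequent letter (12.7%).
Step 2: The most frequent ciphertext letter is 'F' (position 5).
Step 3: Shift = (5 - 4) mod 26 = 1.
Step 4: Decrypt 'PME' by shifting back 1:
  P -> O
  M -> L
  E -> D
Step 5: 'PME' decrypts to 'OLD'.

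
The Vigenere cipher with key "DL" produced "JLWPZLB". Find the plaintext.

Step 1: Extend key: DLDLDLD
Step 2: Decrypt each letter (c - k) mod 26:
  J(9) - D(3) = (9-3) mod 26 = 6 = G
  L(11) - L(11) = (11-11) mod 26 = 0 = A
  W(22) - D(3) = (22-3) mod 26 = 19 = T
  P(15) - L(11) = (15-11) mod 26 = 4 = E
  Z(25) - D(3) = (25-3) mod 26 = 22 = W
  L(11) - L(11) = (11-11) mod 26 = 0 = A
  B(1) - D(3) = (1-3) mod 26 = 24 = Y
Plaintext: GATEWAY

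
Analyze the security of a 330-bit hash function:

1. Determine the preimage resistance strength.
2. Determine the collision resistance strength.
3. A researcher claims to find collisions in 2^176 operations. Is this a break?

Step 1: Preimage resistance requires brute-force of 2^330 operations.
Step 2: Collision resistance (birthday bound) = 2^(330/2) = 2^165.
Step 3: The claimed attack costs 2^176 operations.
Step 4: Since 2^176 >= 2^165, the claimed attack is no faster than the generic birthday attack, so this does not break collision resistance.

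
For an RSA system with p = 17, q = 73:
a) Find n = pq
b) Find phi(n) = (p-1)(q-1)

Step 1: n = p * q = 17 * 73 = 1241.
Step 2: phi(n) = (p-1)(q-1) = 16 * 72 = 1152.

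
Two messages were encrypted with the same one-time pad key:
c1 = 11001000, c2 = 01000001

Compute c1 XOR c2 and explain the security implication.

Step 1: c1 XOR c2 = (m1 XOR k) XOR (m2 XOR k).
Step 2: By XOR associativity/commutativity: = m1 XOR m2 XOR k XOR k = m1 XOR m2.
Step 3: 11001000 XOR 01000001 = 10001001 = 137.
Step 4: The key cancels out! An attacker learns m1 XOR m2 = 137, revealing the relationship between plaintexts.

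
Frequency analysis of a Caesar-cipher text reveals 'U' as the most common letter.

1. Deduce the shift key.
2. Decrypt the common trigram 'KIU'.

Step 1: In English, 'E' is the most frequent letter (12.7%).
Step 2: The most frequent ciphertext letter is 'U' (position 20).
Step 3: Shift = (20 - 4) mod 26 = 16.
Step 4: Decrypt 'KIU' by shifting back 16:
  K -> U
  I -> S
  U -> E
Step 5: 'KIU' decrypts to 'USE'.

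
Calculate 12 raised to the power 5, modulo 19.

Step 1: Compute 12^5 mod 19 step by step, reducing modulo 19 at each step.
  12^1 mod 19 = 12
  12^2 mod 19 = (12 * 12) mod 19 = 11
  12^3 mod 19 = (11 * 12) mod 19 = 18
  12^4 mod 19 = (18 * 12) mod 19 = 7
  12^5 mod 19 = (7 * 12) mod 19 = 8
Step 2: Result = 8.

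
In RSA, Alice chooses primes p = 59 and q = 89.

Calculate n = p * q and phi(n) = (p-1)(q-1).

Step 1: n = p * q = 59 * 89 = 5251.
Step 2: phi(n) = (p-1)(q-1) = 58 * 88 = 5104.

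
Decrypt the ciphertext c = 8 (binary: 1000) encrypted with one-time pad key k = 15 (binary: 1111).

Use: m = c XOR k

Step 1: XOR ciphertext with key:
  Ciphertext: 1000
  Key:        1111
  XOR:        0111
Step 2: Plaintext = 0111 = 7 in decimal.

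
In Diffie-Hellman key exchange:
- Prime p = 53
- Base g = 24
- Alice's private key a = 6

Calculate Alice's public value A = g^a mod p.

Step 1: A = g^a mod p = 24^6 mod 53.
  24^1 mod 53 = 24
  24^2 mod 53 = (24 * 24) mod 53 = 46
  24^3 mod 53 = (46 * 24) mod 53 = 44
  24^4 mod 53 = (44 * 24) mod 53 = 49
  24^5 mod 53 = (49 * 24) mod 53 = 10
  24^6 mod 53 = (10 * 24) mod 53 = 28
Result: A = 28.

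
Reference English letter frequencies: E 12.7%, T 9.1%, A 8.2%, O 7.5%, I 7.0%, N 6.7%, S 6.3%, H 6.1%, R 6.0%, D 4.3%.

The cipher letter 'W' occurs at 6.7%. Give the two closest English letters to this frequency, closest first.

Step 1: Observed frequency of 'W' is 6.7%.
Step 2: Compute distances to each reference frequency and sort:
  N (6.7%): difference = 0.0% <-- BEST
  I (7.0%): difference = 0.3% <-- RUNNER-UP
  S (6.3%): difference = 0.4%
  H (6.1%): difference = 0.6%
  R (6.0%): difference = 0.7%
Step 3: Most likely is 'N' (6.7%, diff 0.0%); second most likely is 'I' (7.0%, diff 0.3%).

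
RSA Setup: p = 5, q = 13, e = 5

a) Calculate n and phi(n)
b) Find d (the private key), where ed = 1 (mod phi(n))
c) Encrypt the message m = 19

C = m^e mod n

Step 1: n = 5 * 13 = 65.
Step 2: phi(n) = (5-1)(13-1) = 4 * 12 = 48.
Step 3: Find d = 5^(-1) mod 48 = 29.
  Verify: 5 * 29 = 145 = 1 (mod 48).
Step 4: C = 19^5 mod 65 = 54.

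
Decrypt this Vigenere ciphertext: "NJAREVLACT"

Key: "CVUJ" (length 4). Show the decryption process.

Step 1: Key 'CVUJ' has length 4. Extended key: CVUJCVUJCV
Step 2: Decrypt each position:
  N(13) - C(2) = 11 = L
  J(9) - V(21) = 14 = O
  A(0) - U(20) = 6 = G
  R(17) - J(9) = 8 = I
  E(4) - C(2) = 2 = C
  V(21) - V(21) = 0 = A
  L(11) - U(20) = 17 = R
  A(0) - J(9) = 17 = R
  C(2) - C(2) = 0 = A
  T(19) - V(21) = 24 = Y
Plaintext: LOGICARRAY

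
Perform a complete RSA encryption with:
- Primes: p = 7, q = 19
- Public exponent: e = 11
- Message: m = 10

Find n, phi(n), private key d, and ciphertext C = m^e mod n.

Step 1: n = 7 * 19 = 133.
Step 2: phi(n) = (7-1)(19-1) = 6 * 18 = 108.
Step 3: Find d = 11^(-1) mod 108 = 59.
  Verify: 11 * 59 = 649 = 1 (mod 108).
Step 4: C = 10^11 mod 133 = 33.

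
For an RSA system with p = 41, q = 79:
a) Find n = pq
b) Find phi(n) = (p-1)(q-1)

Step 1: n = p * q = 41 * 79 = 3239.
Step 2: phi(n) = (p-1)(q-1) = 40 * 78 = 3120.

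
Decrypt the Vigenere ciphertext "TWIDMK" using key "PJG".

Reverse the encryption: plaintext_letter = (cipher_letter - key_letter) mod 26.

Step 1: Extend key: PJGPJG
Step 2: Decrypt each letter (c - k) mod 26:
  T(19) - P(15) = (19-15) mod 26 = 4 = E
  W(22) - J(9) = (22-9) mod 26 = 13 = N
  I(8) - G(6) = (8-6) mod 26 = 2 = C
  D(3) - P(15) = (3-15) mod 26 = 14 = O
  M(12) - J(9) = (12-9) mod 26 = 3 = D
  K(10) - G(6) = (10-6) mod 26 = 4 = E
Plaintext: ENCODE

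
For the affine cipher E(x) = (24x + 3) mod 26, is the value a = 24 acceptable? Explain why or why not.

Step 1: Compute gcd(24, 26).
Step 2: gcd(24, 26) = 2.
Since gcd = 2 != 1, 24 shares a common factor with 26, so it cannot be used.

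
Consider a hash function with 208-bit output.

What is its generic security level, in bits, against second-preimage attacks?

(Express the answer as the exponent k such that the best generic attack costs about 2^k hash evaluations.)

Step 1: The hash has a 208-bit output.
Step 2: Second-preimage resistance means: given a specific input x, it should be infeasible to find a different y with h(y) = h(x).
With a 208-bit output, a generic search for a second preimage costs about 2^208 evaluations (each trial matches the fixed target with probability 2^-208).
Step 3: Security level = 208 bits.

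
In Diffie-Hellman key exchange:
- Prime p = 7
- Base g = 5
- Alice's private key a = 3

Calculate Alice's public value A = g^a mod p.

Step 1: A = g^a mod p = 5^3 mod 7.
  5^1 mod 7 = 5
  5^2 mod 7 = (5 * 5) mod 7 = 4
  5^3 mod 7 = (4 * 5) mod 7 = 6
Result: A = 6.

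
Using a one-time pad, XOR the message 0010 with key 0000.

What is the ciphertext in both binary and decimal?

Step 1: Write out the XOR operation bit by bit:
  Message: 0010
  Key:     0000
  XOR:     0010
Step 2: Convert to decimal: 0010 = 2.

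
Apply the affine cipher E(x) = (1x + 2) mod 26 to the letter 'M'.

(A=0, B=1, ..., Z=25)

Step 1: Convert 'M' to number: x = 12.
Step 2: E(12) = (1 * 12 + 2) mod 26 = 14 mod 26 = 14.
Step 3: Convert 14 back to letter: O.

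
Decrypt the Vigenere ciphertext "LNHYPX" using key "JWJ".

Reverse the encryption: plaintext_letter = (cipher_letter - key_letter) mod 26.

Step 1: Extend key: JWJJWJ
Step 2: Decrypt each letter (c - k) mod 26:
  L(11) - J(9) = (11-9) mod 26 = 2 = C
  N(13) - W(22) = (13-22) mod 26 = 17 = R
  H(7) - J(9) = (7-9) mod 26 = 24 = Y
  Y(24) - J(9) = (24-9) mod 26 = 15 = P
  P(15) - W(22) = (15-22) mod 26 = 19 = T
  X(23) - J(9) = (23-9) mod 26 = 14 = O
Plaintext: CRYPTO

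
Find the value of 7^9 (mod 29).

Step 1: Compute 7^9 mod 29 step by step, reducing modulo 29 at each step.
  7^1 mod 29 = 7
  7^2 mod 29 = (7 * 7) mod 29 = 20
  7^3 mod 29 = (20 * 7) mod 29 = 24
  7^4 mod 29 = (24 * 7) mod 29 = 23
  7^5 mod 29 = (23 * 7) mod 29 = 16
  7^6 mod 29 = (16 * 7) mod 29 = 25
  7^7 mod 29 = (25 * 7) mod 29 = 1
  7^8 mod 29 = (1 * 7) mod 29 = 7
  7^9 mod 29 = (7 * 7) mod 29 = 20
Step 2: Result = 20.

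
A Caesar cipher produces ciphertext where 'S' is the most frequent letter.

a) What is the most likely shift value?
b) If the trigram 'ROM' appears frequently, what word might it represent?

Step 1: In English, 'E' is the most frequent letter (12.7%).
Step 2: The most frequent ciphertext letter is 'S' (position 18).
Step 3: Shift = (18 - 4) mod 26 = 14.
Step 4: Decrypt 'ROM' by shifting back 14:
  R -> D
  O -> A
  M -> Y
Step 5: 'ROM' decrypts to 'DAY'.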